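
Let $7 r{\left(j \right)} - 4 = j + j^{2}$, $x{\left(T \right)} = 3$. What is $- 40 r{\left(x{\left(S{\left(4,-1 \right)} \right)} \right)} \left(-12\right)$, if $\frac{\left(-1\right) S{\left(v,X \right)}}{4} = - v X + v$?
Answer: $\frac{7680}{7} \approx 1097.1$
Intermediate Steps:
$S{\left(v,X \right)} = - 4 v + 4 X v$ ($S{\left(v,X \right)} = - 4 \left(- v X + v\right) = - 4 \left(- X v + v\right) = - 4 \left(v - X v\right) = - 4 v + 4 X v$)
$r{\left(j \right)} = \frac{4}{7} + \frac{j}{7} + \frac{j^{2}}{7}$ ($r{\left(j \right)} = \frac{4}{7} + \frac{j + j^{2}}{7} = \frac{4}{7} + \left(\frac{j}{7} + \frac{j^{2}}{7}\right) = \frac{4}{7} + \frac{j}{7} + \frac{j^{2}}{7}$)
$- 40 r{\left(x{\left(S{\left(4,-1 \right)} \right)} \right)} \left(-12\right) = - 40 \left(\frac{4}{7} + \frac{1}{7} \cdot 3 + \frac{3^{2}}{7}\right) \left(-12\right) = - 40 \left(\frac{4}{7} + \frac{3}{7} + \frac{1}{7} \cdot 9\right) \left(-12\right) = - 40 \left(\frac{4}{7} + \frac{3}{7} + \frac{9}{7}\right) \left(-12\right) = \left(-40\right) \frac{16}{7} \left(-12\right) = \left(- \frac{640}{7}\right) \left(-12\right) = \frac{7680}{7}$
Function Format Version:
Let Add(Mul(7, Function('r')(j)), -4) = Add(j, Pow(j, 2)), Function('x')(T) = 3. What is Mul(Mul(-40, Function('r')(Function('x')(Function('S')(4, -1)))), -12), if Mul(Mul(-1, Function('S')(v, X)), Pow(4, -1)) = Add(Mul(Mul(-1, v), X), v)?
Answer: Rational(7680, 7) ≈ 1097.1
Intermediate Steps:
Function('S')(v, X) = Add(Mul(-4, v), Mul(4, X, v)) (Function('S')(v, X) = Mul(-4, Add(Mul(Mul(-1, v), X), v)) = Mul(-4, Add(Mul(-1, X, v), v)) = Mul(-4, Add(v, Mul(-1, X, v))) = Add(Mul(-4, v), Mul(4, X, v)))
Function('r')(j) = Add(Rational(4, 7), Mul(Rational(1, 7), j), Mul(Rational(1, 7), Pow(j, 2))) (Function('r')(j) = Add(Rational(4, 7), Mul(Rational(1, 7), Add(j, Pow(j, 2)))) = Add(Rational(4, 7), Add(Mul(Rational(1, 7), j), Mul(Rational(1, 7), Pow(j, 2)))) = Add(Rational(4, 7), Mul(Rational(1, 7), j), Mul(Rational(1, 7), Pow(j, 2))))
Mul(Mul(-40, Function('r')(Function('x')(Function('S')(4, -1)))), -12) = Mul(Mul(-40, Add(Rational(4, 7), Mul(Rational(1, 7), 3), Mul(Rational(1, 7), Pow(3, 2)))), -12) = Mul(Mul(-40, Add(Rational(4, 7), Rational(3, 7), Mul(Rational(1, 7), 9))), -12) = Mul(Mul(-40, Add(Rational(4, 7), Rational(3, 7), Rational(9, 7))), -12) = Mul(Mul(-40, Rational(16, 7)), -12) = Mul(Rational(-640, 7), -12) = Rational(7680, 7)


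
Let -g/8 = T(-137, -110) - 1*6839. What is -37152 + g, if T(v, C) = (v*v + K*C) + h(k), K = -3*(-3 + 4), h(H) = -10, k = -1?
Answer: -135152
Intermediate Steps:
K = -3 (K = -3*1 = -3)
T(v, C) = -10 + v² - 3*C (T(v, C) = (v*v - 3*C) - 10 = (v² - 3*C) - 10 = -10 + v² - 3*C)
g = -98000 (g = -8*((-10 + (-137)² - 3*(-110)) - 1*6839) = -8*((-10 + 18769 + 330) - 6839) = -8*(19089 - 6839) = -8*12250 = -98000)
-37152 + g = -37152 - 98000 = -135152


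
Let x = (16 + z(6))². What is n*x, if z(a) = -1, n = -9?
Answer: -2025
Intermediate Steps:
x = 225 (x = (16 - 1)² = 15² = 225)
n*x = -9*225 = -2025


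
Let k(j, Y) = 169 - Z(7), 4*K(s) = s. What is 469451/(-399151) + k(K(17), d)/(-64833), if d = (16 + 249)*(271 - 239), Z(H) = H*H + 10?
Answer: -30479823293/25878156783 ≈ -1.1778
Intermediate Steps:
Z(H) = 10 + H² (Z(H) = H² + 10 = 10 + H²)
d = 8480 (d = 265*32 = 8480)
K(s) = s/4
k(j, Y) = 110 (k(j, Y) = 169 - (10 + 7²) = 169 - (10 + 49) = 169 - 1*59 = 169 - 59 = 110)
469451/(-399151) + k(K(17), d)/(-64833) = 469451/(-399151) + 110/(-64833) = 469451*(-1/399151) + 110*(-1/64833) = -469451/399151 - 110/64833 = -30479823293/25878156783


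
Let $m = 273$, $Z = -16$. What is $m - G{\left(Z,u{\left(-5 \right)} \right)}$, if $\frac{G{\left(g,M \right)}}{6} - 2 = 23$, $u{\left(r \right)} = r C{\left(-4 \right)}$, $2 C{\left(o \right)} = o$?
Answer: $123$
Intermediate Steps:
$C{\left(o \right)} = \frac{o}{2}$
$u{\left(r \right)} = - 2 r$ ($u{\left(r \right)} = r \frac{1}{2} \left(-4\right) = r \left(-2\right) = - 2 r$)
$G{\left(g,M \right)} = 150$ ($G{\left(g,M \right)} = 12 + 6 \cdot 23 = 12 + 138 = 150$)
$m - G{\left(Z,u{\left(-5 \right)} \right)} = 273 - 150 = 123$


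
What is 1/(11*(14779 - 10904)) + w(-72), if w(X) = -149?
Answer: -6351124/42625 ≈ -149.00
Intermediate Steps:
1/(11*(14779 - 10904)) + w(-72) = 1/(11*(14779 - 10904)) - 149 = (1/11)/3875 - 149 = (1/11)*(1/3875) - 149 = 1/42625 - 149 = -6351124/42625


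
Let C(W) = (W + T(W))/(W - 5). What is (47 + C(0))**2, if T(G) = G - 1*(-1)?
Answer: 54756/25 ≈ 2190.2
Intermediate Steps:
T(G) = 1 + G (T(G) = G + 1 = 1 + G)
C(W) = (1 + 2*W)/(-5 + W) (C(W) = (W + (1 + W))/(W - 5) = (1 + 2*W)/(-5 + W))
(47 + C(0))**2 = (47 + (1 + 2*0)/(-5 + 0))**2 = (47 + (1 + 0)/(-5))**2 = (47 - 1/5*1)**2 = (47 - 1/5)**2 = (234/5)**2 = 54756/25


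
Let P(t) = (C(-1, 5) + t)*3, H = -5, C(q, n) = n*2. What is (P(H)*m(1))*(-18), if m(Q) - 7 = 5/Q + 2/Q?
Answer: -3780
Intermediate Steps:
C(q, n) = 2*n
m(Q) = 7 + 7/Q (m(Q) = 7 + (5/Q + 2/Q) = 7 + 7/Q)
P(t) = 30 + 3*t (P(t) = (2*5 + t)*3 = (10 + t)*3 = 30 + 3*t)
(P(H)*m(1))*(-18) = ((30 + 3*(-5))*(7 + 7/1))*(-18) = ((30 - 15)*(7 + 7*1))*(-18) = (15*(7 + 7))*(-18) = (15*14)*(-18) = 210*(-18) = -3780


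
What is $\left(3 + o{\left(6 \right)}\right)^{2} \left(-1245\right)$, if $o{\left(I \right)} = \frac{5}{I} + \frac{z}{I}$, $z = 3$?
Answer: $- \frac{70135}{3} \approx -23378.0$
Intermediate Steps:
$o{\left(I \right)} = \frac{8}{I}$ ($o{\left(I \right)} = \frac{5}{I} + \frac{3}{I} = \frac{8}{I}$)
$\left(3 + o{\left(6 \right)}\right)^{2} \left(-1245\right) = \left(3 + \frac{8}{6}\right)^{2} \left(-1245\right) = \left(3 + 8 \cdot \frac{1}{6}\right)^{2} \left(-1245\right) = \left(3 + \frac{4}{3}\right)^{2} \left(-1245\right) = \left(\frac{13}{3}\right)^{2} \left(-1245\right) = \frac{169}{9} \left(-1245\right) = - \frac{70135}{3}$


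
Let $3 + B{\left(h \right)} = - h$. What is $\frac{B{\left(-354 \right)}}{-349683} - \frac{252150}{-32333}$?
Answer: $\frac{29387073189}{3768766813} \approx 7.7975$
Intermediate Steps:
$B{\left(h \right)} = -3 - h$
$\frac{B{\left(-354 \right)}}{-349683} - \frac{252150}{-32333} = \frac{-3 - -354}{-349683} - \frac{252150}{-32333} = \left(-3 + 354\right) \left(- \frac{1}{349683}\right) - - \frac{252150}{32333} = 351 \left(- \frac{1}{349683}\right) + \frac{252150}{32333} = - \frac{117}{116561} + \frac{252150}{32333} = \frac{29387073189}{3768766813}$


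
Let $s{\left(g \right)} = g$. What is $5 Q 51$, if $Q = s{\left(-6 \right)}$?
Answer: $-1530$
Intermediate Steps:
$Q = -6$
$5 Q 51 = 5 \left(-6\right) 51 = \left(-30\right) 51 = -1530$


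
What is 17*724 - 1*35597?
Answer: -23289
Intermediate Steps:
17*724 - 1*35597 = 12308 - 35597 = -23289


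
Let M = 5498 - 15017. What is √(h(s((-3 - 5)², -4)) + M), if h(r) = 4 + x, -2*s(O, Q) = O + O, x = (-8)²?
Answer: I*√9451 ≈ 97.216*I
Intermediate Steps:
x = 64
s(O, Q) = -O (s(O, Q) = -(O + O)/2 = -O)
M = -9519
h(r) = 68 (h(r) = 4 + 64 = 68)
√(h(s((-3 - 5)², -4)) + M) = √(68 - 9519) = √(-9451) = I*√9451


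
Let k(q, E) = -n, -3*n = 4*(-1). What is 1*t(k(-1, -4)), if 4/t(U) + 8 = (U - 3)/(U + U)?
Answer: -32/51 ≈ -0.62745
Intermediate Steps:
n = 4/3 (n = -4*(-1)/3 = -⅓*(-4) = 4/3 ≈ 1.3333)
k(q, E) = -4/3 (k(q, E) = -1*4/3 = -4/3)
t(U) = 4/(-8 + (-3 + U)/(2*U)) (t(U) = 4/(-8 + (U - 3)/(U + U)) = 4/(-8 + (-3 + U)/((2*U))) = 4/(-8 + (-3 + U)*(1/(2*U))) = 4/(-8 + (-3 + U)/(2*U)))
1*t(k(-1, -4)) = 1*(-8*(-4/3)/(3 + 15*(-4/3))) = 1*(-8*(-4/3)/(3 - 20)) = 1*(-8*(-4/3)/(-17)) = 1*(-8*(-4/3)*(-1/17)) = 1*(-32/51) = -32/51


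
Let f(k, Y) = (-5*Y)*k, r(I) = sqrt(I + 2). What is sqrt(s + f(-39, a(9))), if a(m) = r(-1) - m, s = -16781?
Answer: I*sqrt(18341) ≈ 135.43*I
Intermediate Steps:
r(I) = sqrt(2 + I)
a(m) = 1 - m (a(m) = sqrt(2 - 1) - m = sqrt(1) - m = 1 - m)
f(k, Y) = -5*Y*k
sqrt(s + f(-39, a(9))) = sqrt(-16781 - 5*(1 - 1*9)*(-39)) = sqrt(-16781 - 5*(1 - 9)*(-39)) = sqrt(-16781 - 5*(-8)*(-39)) = sqrt(-16781 - 1560) = sqrt(-18341) = I*sqrt(18341)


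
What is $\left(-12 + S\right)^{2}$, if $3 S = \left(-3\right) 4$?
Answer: $256$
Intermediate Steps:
$S = -4$ ($S = \frac{\left(-3\right) 4}{3} = \frac{1}{3} \left(-12\right) = -4$)
$\left(-12 + S\right)^{2} = \left(-12 - 4\right)^{2} = \left(-16\right)^{2} = 256$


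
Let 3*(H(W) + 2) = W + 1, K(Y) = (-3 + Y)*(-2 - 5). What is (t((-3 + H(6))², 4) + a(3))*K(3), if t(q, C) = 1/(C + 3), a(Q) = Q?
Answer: 0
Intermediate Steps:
K(Y) = 21 - 7*Y (K(Y) = (-3 + Y)*(-7) = 21 - 7*Y)
H(W) = -5/3 + W/3 (H(W) = -2 + (W + 1)/3 = -2 + (1 + W)/3 = -2 + (⅓ + W/3) = -5/3 + W/3)
t(q, C) = 1/(3 + C)
(t((-3 + H(6))², 4) + a(3))*K(3) = (1/(3 + 4) + 3)*(21 - 7*3) = (1/7 + 3)*(21 - 21) = (⅐ + 3)*0 = (22/7)*0 = 0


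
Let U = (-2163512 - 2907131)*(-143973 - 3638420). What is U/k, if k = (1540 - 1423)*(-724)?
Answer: -19179164588699/84708 ≈ -2.2642e+8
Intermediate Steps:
U = 19179164588699 (U = -5070643*(-3782393) = 19179164588699)
k = -84708 (k = 117*(-724) = -84708)
U/k = 19179164588699/(-84708) = 19179164588699*(-1/84708) = -19179164588699/84708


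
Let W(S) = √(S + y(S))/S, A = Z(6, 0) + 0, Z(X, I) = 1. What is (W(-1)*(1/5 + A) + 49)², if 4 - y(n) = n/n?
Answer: 60097/25 - 588*√2/5 ≈ 2237.6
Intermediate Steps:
y(n) = 3 (y(n) = 4 - n/n = 4 - 1*1 = 4 - 1 = 3)
A = 1 (A = 1 + 0 = 1)
W(S) = √(3 + S)/S (W(S) = √(S + 3)/S = √(3 + S)/S)
(W(-1)*(1/5 + A) + 49)² = ((√(3 - 1)/(-1))*(1/5 + 1) + 49)² = ((-√2)*(1*(⅕) + 1) + 49)² = ((-√2)*(⅕ + 1) + 49)² = (-√2*(6/5) + 49)² = (-6*√2/5 + 49)² = (49 - 6*√2/5)²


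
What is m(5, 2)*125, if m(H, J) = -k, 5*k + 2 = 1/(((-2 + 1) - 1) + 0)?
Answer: 125/2 ≈ 62.500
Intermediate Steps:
k = -1/2 (k = -2/5 + 1/(5*(((-2 + 1) - 1) + 0)) = -2/5 + 1/(5*((-1 - 1) + 0)) = -2/5 + 1/(5*(-2 + 0)) = -2/5 + (1/5)/(-2) = -2/5 + (1/5)*(-1/2) = -2/5 - 1/10 = -1/2 ≈ -0.50000)
m(H, J) = 1/2 (m(H, J) = -1*(-1/2) = 1/2)
m(5, 2)*125 = (1/2)*125 = 125/2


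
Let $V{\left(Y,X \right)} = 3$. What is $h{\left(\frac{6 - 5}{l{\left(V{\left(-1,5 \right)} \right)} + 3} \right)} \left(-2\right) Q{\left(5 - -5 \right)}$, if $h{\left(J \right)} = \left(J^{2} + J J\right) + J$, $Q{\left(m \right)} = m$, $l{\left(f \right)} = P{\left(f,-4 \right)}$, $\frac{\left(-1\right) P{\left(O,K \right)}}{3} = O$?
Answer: $\frac{20}{9} \approx 2.2222$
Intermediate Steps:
$P{\left(O,K \right)} = - 3 O$
$l{\left(f \right)} = - 3 f$
$h{\left(J \right)} = J + 2 J^{2}$ ($h{\left(J \right)} = \left(J^{2} + J^{2}\right) + J = 2 J^{2} + J = J + 2 J^{2}$)
$h{\left(\frac{6 - 5}{l{\left(V{\left(-1,5 \right)} \right)} + 3} \right)} \left(-2\right) Q{\left(5 - -5 \right)} = \frac{6 - 5}{\left(-3\right) 3 + 3} \left(1 + 2 \frac{6 - 5}{\left(-3\right) 3 + 3}\right) \left(-2\right) \left(5 - -5\right) = 1 \frac{1}{-9 + 3} \left(1 + 2 \cdot 1 \frac{1}{-9 + 3}\right) \left(-2\right) \left(5 + 5\right) = 1 \frac{1}{-6} \left(1 + 2 \cdot 1 \frac{1}{-6}\right) \left(-2\right) 10 = 1 \left(- \frac{1}{6}\right) \left(1 + 2 \cdot 1 \left(- \frac{1}{6}\right)\right) \left(-2\right) 10 = - \frac{1 + 2 \left(- \frac{1}{6}\right)}{6} \left(-2\right) 10 = - \frac{1 - \frac{1}{3}}{6} \left(-2\right) 10 = \left(- \frac{1}{6}\right) \frac{2}{3} \left(-2\right) 10 = \left(- \frac{1}{9}\right) \left(-2\right) 10 = \frac{2}{9} \cdot 10 = \frac{20}{9}$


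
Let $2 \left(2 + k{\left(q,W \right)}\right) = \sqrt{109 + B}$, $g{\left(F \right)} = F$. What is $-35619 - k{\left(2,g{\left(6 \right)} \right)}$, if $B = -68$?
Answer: $-35617 - \frac{\sqrt{41}}{2} \approx -35620.0$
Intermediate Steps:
$k{\left(q,W \right)} = -2 + \frac{\sqrt{41}}{2}$ ($k{\left(q,W \right)} = -2 + \frac{\sqrt{109 - 68}}{2} = -2 + \frac{\sqrt{41}}{2}$)
$-35619 - k{\left(2,g{\left(6 \right)} \right)} = -35619 - \left(-2 + \frac{\sqrt{41}}{2}\right) = -35619 + \left(2 - \frac{\sqrt{41}}{2}\right) = -35617 - \frac{\sqrt{41}}{2}$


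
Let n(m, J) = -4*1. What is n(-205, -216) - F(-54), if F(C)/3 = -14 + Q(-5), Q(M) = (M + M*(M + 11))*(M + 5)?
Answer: 38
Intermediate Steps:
n(m, J) = -4
Q(M) = (5 + M)*(M + M*(11 + M)) (Q(M) = (M + M*(11 + M))*(5 + M) = (5 + M)*(M + M*(11 + M)))
F(C) = -42 (F(C) = 3*(-14 - 5*(60 + (-5)² + 17*(-5))) = 3*(-14 - 5*(60 + 25 - 85)) = 3*(-14 - 5*0) = 3*(-14 + 0) = 3*(-14) = -42)
n(-205, -216) - F(-54) = -4 - 1*(-42) = -4 + 42 = 38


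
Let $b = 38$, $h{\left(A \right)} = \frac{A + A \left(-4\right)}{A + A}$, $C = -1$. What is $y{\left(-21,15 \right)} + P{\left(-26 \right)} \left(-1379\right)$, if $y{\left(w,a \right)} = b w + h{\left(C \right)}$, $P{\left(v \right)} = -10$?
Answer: $\frac{25981}{2} \approx 12991.0$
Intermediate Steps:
$h{\left(A \right)} = - \frac{3}{2}$ ($h{\left(A \right)} = \frac{A - 4 A}{2 A} = - 3 A \frac{1}{2 A} = - \frac{3}{2}$)
$y{\left(w,a \right)} = - \frac{3}{2} + 38 w$ ($y{\left(w,a \right)} = 38 w - \frac{3}{2} = - \frac{3}{2} + 38 w$)
$y{\left(-21,15 \right)} + P{\left(-26 \right)} \left(-1379\right) = \left(- \frac{3}{2} + 38 \left(-21\right)\right) - -13790 = \left(- \frac{3}{2} - 798\right) + 13790 = - \frac{1599}{2} + 13790 = \frac{25981}{2}$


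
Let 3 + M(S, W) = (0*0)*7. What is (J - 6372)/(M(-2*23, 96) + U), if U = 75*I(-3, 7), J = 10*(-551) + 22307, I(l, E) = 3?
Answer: 3475/74 ≈ 46.959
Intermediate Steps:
M(S, W) = -3 (M(S, W) = -3 + (0*0)*7 = -3 + 0*7 = -3 + 0 = -3)
J = 16797 (J = -5510 + 22307 = 16797)
U = 225 (U = 75*3 = 225)
(J - 6372)/(M(-2*23, 96) + U) = (16797 - 6372)/(-3 + 225) = 10425/222 = 10425*(1/222) = 3475/74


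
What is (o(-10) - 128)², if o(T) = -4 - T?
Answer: 14884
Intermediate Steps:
(o(-10) - 128)² = ((-4 - 1*(-10)) - 128)² = ((-4 + 10) - 128)² = (6 - 128)² = (-122)² = 14884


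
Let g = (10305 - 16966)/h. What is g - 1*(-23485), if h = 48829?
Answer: 1146742404/48829 ≈ 23485.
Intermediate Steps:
g = -6661/48829 (g = (10305 - 16966)/48829 = -6661*1/48829 = -6661/48829 ≈ -0.13641)
g - 1*(-23485) = -6661/48829 - 1*(-23485) = -6661/48829 + 23485 = 1146742404/48829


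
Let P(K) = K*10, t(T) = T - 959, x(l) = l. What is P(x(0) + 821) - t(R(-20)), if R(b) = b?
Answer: 9189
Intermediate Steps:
t(T) = -959 + T
P(K) = 10*K
P(x(0) + 821) - t(R(-20)) = 10*(0 + 821) - (-959 - 20) = 10*821 - 1*(-979) = 8210 + 979 = 9189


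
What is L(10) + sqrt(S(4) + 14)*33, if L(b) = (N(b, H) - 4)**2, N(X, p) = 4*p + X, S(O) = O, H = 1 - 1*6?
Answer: 196 + 99*sqrt(2) ≈ 336.01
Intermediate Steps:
H = -5 (H = 1 - 6 = -5)
N(X, p) = X + 4*p
L(b) = (-24 + b)**2 (L(b) = ((b + 4*(-5)) - 4)**2 = ((b - 20) - 4)**2 = ((-20 + b) - 4)**2 = (-24 + b)**2)
L(10) + sqrt(S(4) + 14)*33 = (-24 + 10)**2 + sqrt(4 + 14)*33 = (-14)**2 + sqrt(18)*33 = 196 + (3*sqrt(2))*33 = 196 + 99*sqrt(2)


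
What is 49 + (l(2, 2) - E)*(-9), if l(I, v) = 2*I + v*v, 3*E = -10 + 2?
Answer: -47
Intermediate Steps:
E = -8/3 (E = (-10 + 2)/3 = (1/3)*(-8) = -8/3 ≈ -2.6667)
l(I, v) = v**2 + 2*I (l(I, v) = 2*I + v**2 = v**2 + 2*I)
49 + (l(2, 2) - E)*(-9) = 49 + ((2**2 + 2*2) - 1*(-8/3))*(-9) = 49 + ((4 + 4) + 8/3)*(-9) = 49 + (8 + 8/3)*(-9) = 49 + (32/3)*(-9) = 49 - 96 = -47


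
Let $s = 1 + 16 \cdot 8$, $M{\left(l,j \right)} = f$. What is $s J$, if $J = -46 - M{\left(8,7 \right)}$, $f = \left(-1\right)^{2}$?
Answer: $-6063$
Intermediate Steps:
$f = 1$
$M{\left(l,j \right)} = 1$
$J = -47$ ($J = -46 - 1 = -47$)
$s = 129$ ($s = 1 + 128 = 129$)
$s J = 129 \left(-47\right) = -6063$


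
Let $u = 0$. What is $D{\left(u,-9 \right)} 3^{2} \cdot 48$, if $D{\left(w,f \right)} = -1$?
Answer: $-432$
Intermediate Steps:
$D{\left(u,-9 \right)} 3^{2} \cdot 48 = - 3^{2} \cdot 48 = \left(-1\right) 9 \cdot 48 = \left(-9\right) 48 = -432$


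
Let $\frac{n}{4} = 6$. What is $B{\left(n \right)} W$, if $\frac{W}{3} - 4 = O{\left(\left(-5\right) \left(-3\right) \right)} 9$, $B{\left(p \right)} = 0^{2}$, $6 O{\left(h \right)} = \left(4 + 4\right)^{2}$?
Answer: $0$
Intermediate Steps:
$O{\left(h \right)} = \frac{32}{3}$ ($O{\left(h \right)} = \frac{\left(4 + 4\right)^{2}}{6} = \frac{8^{2}}{6} = \frac{1}{6} \cdot 64 = \frac{32}{3}$)
$n = 24$ ($n = 4 \cdot 6 = 24$)
$B{\left(p \right)} = 0$
$W = 300$ ($W = 12 + 3 \cdot \frac{32}{3} \cdot 9 = 12 + 3 \cdot 96 = 12 + 288 = 300$)
$B{\left(n \right)} W = 0 \cdot 300 = 0$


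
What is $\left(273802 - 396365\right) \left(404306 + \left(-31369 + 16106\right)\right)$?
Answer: $-47682277209$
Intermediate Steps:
$\left(273802 - 396365\right) \left(404306 + \left(-31369 + 16106\right)\right) = - 122563 \left(404306 - 15263\right) = \left(-122563\right) 389043 = -47682277209$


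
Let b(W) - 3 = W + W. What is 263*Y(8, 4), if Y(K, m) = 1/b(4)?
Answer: 263/11 ≈ 23.909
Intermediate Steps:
b(W) = 3 + 2*W (b(W) = 3 + (W + W) = 3 + 2*W)
Y(K, m) = 1/11 (Y(K, m) = 1/(3 + 2*4) = 1/(3 + 8) = 1/11)
263*Y(8, 4) = 263*(1/11) = 263/11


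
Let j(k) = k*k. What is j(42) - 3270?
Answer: -1506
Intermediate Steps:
j(k) = k**2
j(42) - 3270 = 42**2 - 3270 = 1764 - 3270 = -1506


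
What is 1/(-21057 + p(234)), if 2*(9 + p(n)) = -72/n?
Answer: -13/273860 ≈ -4.7470e-5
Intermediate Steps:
p(n) = -9 - 36/n (p(n) = -9 + (-72/n)/2 = -9 - 36/n)
1/(-21057 + p(234)) = 1/(-21057 + (-9 - 36/234)) = 1/(-21057 + (-9 - 36*1/234)) = 1/(-21057 + (-9 - 2/13)) = 1/(-21057 - 119/13) = 1/(-273860/13) = -13/273860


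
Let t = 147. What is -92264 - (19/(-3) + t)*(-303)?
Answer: -49642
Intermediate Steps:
-92264 - (19/(-3) + t)*(-303) = -92264 - (19/(-3) + 147)*(-303) = -92264 - (19*(-⅓) + 147)*(-303) = -92264 - (-19/3 + 147)*(-303) = -92264 - 422*(-303)/3 = -92264 - 1*(-42622) = -92264 + 42622 = -49642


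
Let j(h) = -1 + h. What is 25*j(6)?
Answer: 125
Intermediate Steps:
25*j(6) = 25*(-1 + 6) = 25*5 = 125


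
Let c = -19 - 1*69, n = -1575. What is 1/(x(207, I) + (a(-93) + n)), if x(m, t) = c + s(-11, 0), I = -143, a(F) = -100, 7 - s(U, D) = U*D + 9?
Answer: -1/1765 ≈ -0.00056657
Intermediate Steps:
s(U, D) = -2 - D*U (s(U, D) = 7 - (U*D + 9) = 7 - (D*U + 9) = 7 - (9 + D*U) = 7 + (-9 - D*U) = -2 - D*U)
c = -88 (c = -19 - 69 = -88)
x(m, t) = -90 (x(m, t) = -88 + (-2 - 1*0*(-11)) = -88 + (-2 + 0) = -88 - 2 = -90)
1/(x(207, I) + (a(-93) + n)) = 1/(-90 + (-100 - 1575)) = 1/(-90 - 1675) = 1/(-1765) = -1/1765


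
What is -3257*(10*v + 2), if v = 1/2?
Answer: -22799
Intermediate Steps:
v = ½ ≈ 0.50000
-3257*(10*v + 2) = -3257*(10*(½) + 2) = -3257*(5 + 2) = -3257*7 = -22799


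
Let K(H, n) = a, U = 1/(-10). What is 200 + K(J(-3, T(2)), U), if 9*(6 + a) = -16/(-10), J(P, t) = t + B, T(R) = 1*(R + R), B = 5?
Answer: 8738/45 ≈ 194.18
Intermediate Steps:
T(R) = 2*R (T(R) = 1*(2*R) = 2*R)
J(P, t) = 5 + t (J(P, t) = t + 5 = 5 + t)
a = -262/45 (a = -6 + (-16/(-10))/9 = -6 + (-16*(-1/10))/9 = -6 + (1/9)*(8/5) = -6 + 8/45 = -262/45 ≈ -5.8222)
U = -1/10 ≈ -0.10000
K(H, n) = -262/45
200 + K(J(-3, T(2)), U) = 200 - 262/45 = 8738/45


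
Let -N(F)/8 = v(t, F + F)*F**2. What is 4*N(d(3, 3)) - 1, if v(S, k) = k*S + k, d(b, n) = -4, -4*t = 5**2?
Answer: -21505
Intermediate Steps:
t = -25/4 (t = -1/4*5**2 = -1/4*25 = -25/4 ≈ -6.2500)
v(S, k) = k + S*k (v(S, k) = S*k + k = k + S*k)
N(F) = 84*F**3 (N(F) = -8*(F + F)*(1 - 25/4)*F**2 = -8*(2*F)*(-21/4)*F**2 = -8*(-21*F/2)*F**2 = -(-84)*F**3 = 84*F**3)
4*N(d(3, 3)) - 1 = 4*(84*(-4)**3) - 1 = 4*(84*(-64)) - 1 = 4*(-5376) - 1 = -21504 - 1 = -21505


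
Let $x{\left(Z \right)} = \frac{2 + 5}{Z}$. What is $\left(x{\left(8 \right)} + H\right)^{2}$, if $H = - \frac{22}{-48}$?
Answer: $\frac{16}{9} \approx 1.7778$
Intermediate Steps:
$H = \frac{11}{24}$ ($H = \left(-22\right) \left(- \frac{1}{48}\right) = \frac{11}{24} \approx 0.45833$)
$x{\left(Z \right)} = \frac{7}{Z}$
$\left(x{\left(8 \right)} + H\right)^{2} = \left(\frac{7}{8} + \frac{11}{24}\right)^{2} = \left(\frac{4}{3}\right)^{2} = \frac{16}{9}$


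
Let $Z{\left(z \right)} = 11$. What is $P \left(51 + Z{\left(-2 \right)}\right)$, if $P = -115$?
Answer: $-7130$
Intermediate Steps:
$P \left(51 + Z{\left(-2 \right)}\right) = - 115 \left(51 + 11\right) = \left(-115\right) 62 = -7130$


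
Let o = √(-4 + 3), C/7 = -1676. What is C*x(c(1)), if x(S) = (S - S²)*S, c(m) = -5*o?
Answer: 293300 + 1466500*I ≈ 2.933e+5 + 1.4665e+6*I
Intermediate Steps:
C = -11732 (C = 7*(-1676) = -11732)
o = I (o = √(-1) = I ≈ 1.0*I)
c(m) = -5*I
x(S) = S*(S - S²)
C*x(c(1)) = -11732*(-5*I)²*(1 - (-5)*I) = -(-293300)*(1 + 5*I) = -11732*(-25 - 125*I) = 293300 + 1466500*I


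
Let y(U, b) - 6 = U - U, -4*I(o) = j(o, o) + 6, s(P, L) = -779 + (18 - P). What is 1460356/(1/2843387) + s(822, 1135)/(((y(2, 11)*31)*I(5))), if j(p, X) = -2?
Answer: 772338451435175/186 ≈ 4.1524e+12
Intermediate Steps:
s(P, L) = -761 - P
I(o) = -1 (I(o) = -(-2 + 6)/4 = -1/4*4 = -1)
y(U, b) = 6 (y(U, b) = 6 + (U - U) = 6 + 0 = 6)
1460356/(1/2843387) + s(822, 1135)/(((y(2, 11)*31)*I(5))) = 1460356/(1/2843387) + (-761 - 1*822)/(((6*31)*(-1))) = 1460356/(1/2843387) + (-761 - 822)/((186*(-1))) = 1460356*2843387 - 1583/(-186) = 4152357265772 - 1583*(-1/186) = 4152357265772 + 1583/186 = 772338451435175/186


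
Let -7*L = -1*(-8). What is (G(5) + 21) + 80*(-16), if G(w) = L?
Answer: -8821/7 ≈ -1260.1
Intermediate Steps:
L = -8/7 (L = -(-1)*(-8)/7 = -⅐*8 = -8/7 ≈ -1.1429)
G(w) = -8/7
(G(5) + 21) + 80*(-16) = (-8/7 + 21) + 80*(-16) = 139/7 - 1280 = -8821/7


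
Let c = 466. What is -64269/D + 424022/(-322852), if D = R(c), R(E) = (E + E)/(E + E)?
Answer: -10374899605/161426 ≈ -64270.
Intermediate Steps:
R(E) = 1 (R(E) = (2*E)/((2*E)) = (2*E)*(1/(2*E)) = 1)
D = 1
-64269/D + 424022/(-322852) = -64269/1 + 424022/(-322852) = -64269*1 + 424022*(-1/322852) = -64269 - 212011/161426 = -10374899605/161426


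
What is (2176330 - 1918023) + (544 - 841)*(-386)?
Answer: 372949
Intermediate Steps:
(2176330 - 1918023) + (544 - 841)*(-386) = 258307 - 297*(-386) = 258307 + 114642 = 372949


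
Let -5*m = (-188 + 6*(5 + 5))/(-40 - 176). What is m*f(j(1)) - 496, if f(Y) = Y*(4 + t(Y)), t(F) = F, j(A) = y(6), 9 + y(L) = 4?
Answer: -13408/27 ≈ -496.59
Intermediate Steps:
y(L) = -5 (y(L) = -9 + 4 = -5)
j(A) = -5
f(Y) = Y*(4 + Y)
m = -16/135 (m = -(-188 + 6*(5 + 5))/(5*(-40 - 176)) = -(-188 + 6*10)/(5*(-216)) = -(-188 + 60)*(-1)/(5*216) = -(-128)*(-1)/(5*216) = -1/5*16/27 = -16/135 ≈ -0.11852)
m*f(j(1)) - 496 = -(-16)*(4 - 5)/27 - 496 = -(-16)*(-1)/27 - 496 = -16/135*5 - 496 = -16/27 - 496 = -13408/27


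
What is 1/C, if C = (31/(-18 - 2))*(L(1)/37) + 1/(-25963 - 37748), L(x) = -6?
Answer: 23573070/5924753 ≈ 3.9787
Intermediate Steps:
C = 5924753/23573070 (C = (31/(-18 - 2))*(-6/37) + 1/(-25963 - 37748) = (31/(-20))*(-6*1/37) + 1/(-63711) = -1/20*31*(-6/37) - 1/63711 = -31/20*(-6/37) - 1/63711 = 93/370 - 1/63711 = 5924753/23573070 ≈ 0.25134)
1/C = 1/(5924753/23573070) = 23573070/5924753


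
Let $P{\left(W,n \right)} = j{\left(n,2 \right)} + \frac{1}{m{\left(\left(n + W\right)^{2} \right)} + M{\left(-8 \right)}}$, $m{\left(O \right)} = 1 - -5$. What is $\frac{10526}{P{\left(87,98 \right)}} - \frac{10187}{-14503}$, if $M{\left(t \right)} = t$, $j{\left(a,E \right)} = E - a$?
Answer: $- \frac{303351065}{2799079} \approx -108.38$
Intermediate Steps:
$m{\left(O \right)} = 6$ ($m{\left(O \right)} = 1 + 5 = 6$)
$P{\left(W,n \right)} = \frac{3}{2} - n$ ($P{\left(W,n \right)} = \left(2 - n\right) + \frac{1}{6 - 8} = \left(2 - n\right) + \frac{1}{-2} = \left(2 - n\right) - \frac{1}{2} = \frac{3}{2} - n$)
$\frac{10526}{P{\left(87,98 \right)}} - \frac{10187}{-14503} = \frac{10526}{\frac{3}{2} - 98} - \frac{10187}{-14503} = \frac{10526}{\frac{3}{2} - 98} - - \frac{10187}{14503} = \frac{10526}{- \frac{193}{2}} + \frac{10187}{14503} = 10526 \left(- \frac{2}{193}\right) + \frac{10187}{14503} = - \frac{21052}{193} + \frac{10187}{14503} = - \frac{303351065}{2799079}$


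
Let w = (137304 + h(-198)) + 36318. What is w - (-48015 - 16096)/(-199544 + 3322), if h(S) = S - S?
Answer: 34068391973/196222 ≈ 1.7362e+5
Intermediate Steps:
h(S) = 0
w = 173622 (w = (137304 + 0) + 36318 = 137304 + 36318 = 173622)
w - (-48015 - 16096)/(-199544 + 3322) = 173622 - (-48015 - 16096)/(-199544 + 3322) = 173622 - (-64111)/(-196222) = 173622 - (-64111)*(-1)/196222 = 173622 - 1*64111/196222 = 173622 - 64111/196222 = 34068391973/196222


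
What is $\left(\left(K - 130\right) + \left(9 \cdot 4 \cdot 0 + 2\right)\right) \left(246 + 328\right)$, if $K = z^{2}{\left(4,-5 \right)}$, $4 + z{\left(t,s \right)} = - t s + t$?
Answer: $156128$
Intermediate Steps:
$z{\left(t,s \right)} = -4 + t - s t$ ($z{\left(t,s \right)} = -4 + \left(- t s + t\right) = -4 - \left(- t + s t\right) = -4 + t - s t$)
$K = 400$ ($K = \left(-4 + 4 - \left(-5\right) 4\right)^{2} = \left(-4 + 4 + 20\right)^{2} = 20^{2} = 400$)
$\left(\left(K - 130\right) + \left(9 \cdot 4 \cdot 0 + 2\right)\right) \left(246 + 328\right) = \left(\left(400 - 130\right) + \left(9 \cdot 4 \cdot 0 + 2\right)\right) \left(246 + 328\right) = \left(270 + \left(9 \cdot 0 + 2\right)\right) 574 = \left(270 + \left(0 + 2\right)\right) 574 = \left(270 + 2\right) 574 = 272 \cdot 574 = 156128$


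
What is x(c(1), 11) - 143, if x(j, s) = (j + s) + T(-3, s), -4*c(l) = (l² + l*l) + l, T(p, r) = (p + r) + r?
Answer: -455/4 ≈ -113.75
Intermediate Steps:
T(p, r) = p + 2*r
c(l) = -l²/2 - l/4 (c(l) = -((l² + l*l) + l)/4 = -((l² + l²) + l)/4 = -(2*l² + l)/4 = -(l + 2*l²)/4 = -l²/2 - l/4)
x(j, s) = -3 + j + 3*s (x(j, s) = (j + s) + (-3 + 2*s) = -3 + j + 3*s)
x(c(1), 11) - 143 = (-3 - ¼*1*(1 + 2*1) + 3*11) - 143 = (-3 - ¼*1*(1 + 2) + 33) - 143 = (-3 - ¼*1*3 + 33) - 143 = (-3 - ¾ + 33) - 143 = 117/4 - 143 = -455/4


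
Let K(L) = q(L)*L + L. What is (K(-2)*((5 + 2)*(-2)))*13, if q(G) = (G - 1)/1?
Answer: -728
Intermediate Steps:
q(G) = -1 + G (q(G) = (-1 + G)*1 = -1 + G)
K(L) = L + L*(-1 + L) (K(L) = (-1 + L)*L + L = L*(-1 + L) + L = L + L*(-1 + L))
(K(-2)*((5 + 2)*(-2)))*13 = ((-2)**2*((5 + 2)*(-2)))*13 = (4*(7*(-2)))*13 = (4*(-14))*13 = -56*13 = -728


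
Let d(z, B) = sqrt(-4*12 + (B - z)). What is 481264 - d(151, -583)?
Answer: 481264 - I*sqrt(782) ≈ 4.8126e+5 - 27.964*I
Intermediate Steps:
d(z, B) = sqrt(-48 + B - z) (d(z, B) = sqrt(-48 + (B - z)) = sqrt(-48 + B - z))
481264 - d(151, -583) = 481264 - sqrt(-48 - 583 - 1*151) = 481264 - sqrt(-48 - 583 - 151) = 481264 - sqrt(-782) = 481264 - I*sqrt(782)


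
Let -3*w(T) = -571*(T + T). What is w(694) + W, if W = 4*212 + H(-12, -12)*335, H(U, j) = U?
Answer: 783032/3 ≈ 2.6101e+5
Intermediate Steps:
W = -3172 (W = 4*212 - 12*335 = 848 - 4020 = -3172)
w(T) = 1142*T/3 (w(T) = -(-571)*(T + T)/3 = -(-571)*2*T/3 = -(-1142)*T/3 = 1142*T/3)
w(694) + W = (1142/3)*694 - 3172 = 792548/3 - 3172 = 783032/3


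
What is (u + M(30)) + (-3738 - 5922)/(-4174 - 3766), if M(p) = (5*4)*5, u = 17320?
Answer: 6916223/397 ≈ 17421.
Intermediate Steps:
M(p) = 100 (M(p) = 20*5 = 100)
(u + M(30)) + (-3738 - 5922)/(-4174 - 3766) = (17320 + 100) + (-3738 - 5922)/(-4174 - 3766) = 17420 - 9660/(-7940) = 17420 - 9660*(-1/7940) = 17420 + 483/397 = 6916223/397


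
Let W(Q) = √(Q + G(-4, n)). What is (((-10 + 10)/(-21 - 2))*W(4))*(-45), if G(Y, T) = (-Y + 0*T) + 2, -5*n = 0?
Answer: 0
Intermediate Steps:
n = 0 (n = -⅕*0 = 0)
G(Y, T) = 2 - Y (G(Y, T) = (-Y + 0) + 2 = -Y + 2 = 2 - Y)
W(Q) = √(6 + Q) (W(Q) = √(Q + (2 - 1*(-4))) = √(Q + (2 + 4)) = √(Q + 6) = √(6 + Q))
(((-10 + 10)/(-21 - 2))*W(4))*(-45) = (((-10 + 10)/(-21 - 2))*√(6 + 4))*(-45) = ((0/(-23))*√10)*(-45) = ((0*(-1/23))*√10)*(-45) = (0*√10)*(-45) = 0*(-45) = 0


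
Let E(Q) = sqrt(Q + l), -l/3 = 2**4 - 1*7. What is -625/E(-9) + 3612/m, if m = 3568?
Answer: 903/892 + 625*I/6 ≈ 1.0123 + 104.17*I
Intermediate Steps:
l = -27 (l = -3*(2**4 - 1*7) = -3*(16 - 7) = -3*9 = -27)
E(Q) = sqrt(-27 + Q) (E(Q) = sqrt(Q - 27) = sqrt(-27 + Q))
-625/E(-9) + 3612/m = -625/sqrt(-27 - 9) + 3612/3568 = -625*(-I/6) + 3612*(1/3568) = -625*(-I/6) + 903/892 = -(-625)*I/6 + 903/892 = 625*I/6 + 903/892 = 903/892 + 625*I/6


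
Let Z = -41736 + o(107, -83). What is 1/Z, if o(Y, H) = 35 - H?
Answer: -1/41618 ≈ -2.4028e-5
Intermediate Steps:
Z = -41618 (Z = -41736 + (35 - 1*(-83)) = -41736 + (35 + 83) = -41736 + 118 = -41618)
1/Z = 1/(-41618) = -1/41618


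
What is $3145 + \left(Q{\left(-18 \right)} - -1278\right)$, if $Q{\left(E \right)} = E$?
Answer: $4405$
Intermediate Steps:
$3145 + \left(Q{\left(-18 \right)} - -1278\right) = 3145 - -1260 = 3145 + \left(-18 + 1278\right) = 3145 + 1260 = 4405$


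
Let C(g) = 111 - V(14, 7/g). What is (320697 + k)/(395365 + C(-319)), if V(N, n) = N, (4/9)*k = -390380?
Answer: -12123/8597 ≈ -1.4101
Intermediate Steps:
k = -878355 (k = (9/4)*(-390380) = -878355)
C(g) = 97 (C(g) = 111 - 1*14 = 111 - 14 = 97)
(320697 + k)/(395365 + C(-319)) = (320697 - 878355)/(395365 + 97) = -557658/395462 = -557658*1/395462 = -12123/8597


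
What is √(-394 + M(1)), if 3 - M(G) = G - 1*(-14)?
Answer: I*√406 ≈ 20.149*I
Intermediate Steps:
M(G) = -11 - G (M(G) = 3 - (G - 1*(-14)) = 3 - (G + 14) = 3 - (14 + G) = 3 + (-14 - G) = -11 - G)
√(-394 + M(1)) = √(-394 + (-11 - 1*1)) = √(-394 + (-11 - 1)) = √(-394 - 12) = √(-406) = I*√406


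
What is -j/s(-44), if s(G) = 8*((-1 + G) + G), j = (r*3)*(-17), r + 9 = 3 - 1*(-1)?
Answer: 255/712 ≈ 0.35815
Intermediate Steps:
r = -5 (r = -9 + (3 - 1*(-1)) = -9 + (3 + 1) = -9 + 4 = -5)
j = 255 (j = -5*3*(-17) = -15*(-17) = 255)
s(G) = -8 + 16*G (s(G) = 8*(-1 + 2*G) = -8 + 16*G)
-j/s(-44) = -255/(-8 + 16*(-44)) = -255/(-8 - 704) = -255/(-712) = -255*(-1)/712 = -1*(-255/712) = 255/712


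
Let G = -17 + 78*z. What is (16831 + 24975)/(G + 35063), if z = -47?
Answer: 20903/15690 ≈ 1.3323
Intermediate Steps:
G = -3683 (G = -17 + 78*(-47) = -17 - 3666 = -3683)
(16831 + 24975)/(G + 35063) = (16831 + 24975)/(-3683 + 35063) = 41806/31380 = 41806*(1/31380) = 20903/15690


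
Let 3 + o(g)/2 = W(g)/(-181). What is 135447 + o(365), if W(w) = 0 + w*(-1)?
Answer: 24515551/181 ≈ 1.3545e+5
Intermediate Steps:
W(w) = -w (W(w) = 0 - w = -w)
o(g) = -6 + 2*g/181 (o(g) = -6 + 2*(-g/(-181)) = -6 + 2*(-g*(-1/181)) = -6 + 2*(g/181) = -6 + 2*g/181)
135447 + o(365) = 135447 + (-6 + (2/181)*365) = 135447 + (-6 + 730/181) = 135447 - 356/181 = 24515551/181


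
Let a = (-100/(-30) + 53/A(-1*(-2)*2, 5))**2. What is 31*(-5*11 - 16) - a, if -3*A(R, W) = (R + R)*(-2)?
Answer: -5476873/2304 ≈ -2377.1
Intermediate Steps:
A(R, W) = 4*R/3 (A(R, W) = -(R + R)*(-2)/3 = -2*R*(-2)/3 = -(-4)*R/3 = 4*R/3)
a = 405769/2304 (a = (-100/(-30) + 53/((4*(-1*(-2)*2)/3)))**2 = (-100*(-1/30) + 53/((4*(2*2)/3)))**2 = (10/3 + 53/(((4/3)*4)))**2 = (10/3 + 53/(16/3))**2 = (10/3 + 53*(3/16))**2 = (10/3 + 159/16)**2 = (637/48)**2 = 405769/2304 ≈ 176.11)
31*(-5*11 - 16) - a = 31*(-5*11 - 16) - 1*405769/2304 = 31*(-55 - 16) - 405769/2304 = 31*(-71) - 405769/2304 = -2201 - 405769/2304 = -5476873/2304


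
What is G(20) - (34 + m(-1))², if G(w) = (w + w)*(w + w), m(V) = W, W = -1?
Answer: 511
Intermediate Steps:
m(V) = -1
G(w) = 4*w² (G(w) = (2*w)*(2*w) = 4*w²)
G(20) - (34 + m(-1))² = 4*20² - (34 - 1)² = 4*400 - 1*33² = 1600 - 1*1089 = 1600 - 1089 = 511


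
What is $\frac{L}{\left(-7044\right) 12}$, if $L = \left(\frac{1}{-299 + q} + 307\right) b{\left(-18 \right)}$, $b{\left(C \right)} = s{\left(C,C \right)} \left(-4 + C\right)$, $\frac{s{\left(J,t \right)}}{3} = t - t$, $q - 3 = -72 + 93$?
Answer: $0$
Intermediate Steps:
$q = 24$ ($q = 3 + \left(-72 + 93\right) = 3 + 21 = 24$)
$s{\left(J,t \right)} = 0$ ($s{\left(J,t \right)} = 3 \left(t - t\right) = 3 \cdot 0 = 0$)
$b{\left(C \right)} = 0$ ($b{\left(C \right)} = 0 \left(-4 + C\right) = 0$)
$L = 0$ ($L = \left(\frac{1}{-299 + 24} + 307\right) 0 = \left(\frac{1}{-275} + 307\right) 0 = \left(- \frac{1}{275} + 307\right) 0 = \frac{84424}{275} \cdot 0 = 0$)
$\frac{L}{\left(-7044\right) 12} = \frac{0}{\left(-7044\right) 12} = \frac{0}{-84528} = 0 \left(- \frac{1}{84528}\right) = 0$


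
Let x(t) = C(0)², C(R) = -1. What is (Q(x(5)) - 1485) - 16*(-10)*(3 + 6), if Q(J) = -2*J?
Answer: -47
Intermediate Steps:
x(t) = 1 (x(t) = (-1)² = 1)
(Q(x(5)) - 1485) - 16*(-10)*(3 + 6) = (-2*1 - 1485) - 16*(-10)*(3 + 6) = (-2 - 1485) - (-160)*9 = -1487 - 1*(-1440) = -1487 + 1440 = -47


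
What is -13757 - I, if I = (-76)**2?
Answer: -19533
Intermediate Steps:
I = 5776
-13757 - I = -13757 - 1*5776 = -13757 - 5776 = -19533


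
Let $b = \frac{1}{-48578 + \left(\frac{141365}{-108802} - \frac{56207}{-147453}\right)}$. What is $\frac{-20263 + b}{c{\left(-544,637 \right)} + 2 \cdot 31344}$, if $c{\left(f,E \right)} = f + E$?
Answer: $- \frac{15792179613652359643}{48929024691185995419} \approx -0.32276$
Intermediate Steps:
$c{\left(f,E \right)} = E + f$
$b = - \frac{16043181306}{779360390742199}$ ($b = \frac{1}{-48578 + \left(141365 \left(- \frac{1}{108802}\right) - - \frac{56207}{147453}\right)} = \frac{1}{-48578 + \left(- \frac{141365}{108802} + \frac{56207}{147453}\right)} = \frac{1}{-48578 - \frac{14729259331}{16043181306}} = \frac{1}{- \frac{779360390742199}{16043181306}} = - \frac{16043181306}{779360390742199} \approx -2.0585 \cdot 10^{-5}$)
$\frac{-20263 + b}{c{\left(-544,637 \right)} + 2 \cdot 31344} = \frac{-20263 - \frac{16043181306}{779360390742199}}{\left(637 - 544\right) + 2 \cdot 31344} = - \frac{15792179613652359643}{779360390742199 \left(93 + 62688\right)} = - \frac{15792179613652359643}{779360390742199 \cdot 62781} = \left(- \frac{15792179613652359643}{779360390742199}\right) \frac{1}{62781} = - \frac{15792179613652359643}{48929024691185995419}$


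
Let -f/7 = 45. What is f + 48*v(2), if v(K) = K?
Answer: -219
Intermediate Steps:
f = -315 (f = -7*45 = -315)
f + 48*v(2) = -315 + 48*2 = -315 + 96 = -219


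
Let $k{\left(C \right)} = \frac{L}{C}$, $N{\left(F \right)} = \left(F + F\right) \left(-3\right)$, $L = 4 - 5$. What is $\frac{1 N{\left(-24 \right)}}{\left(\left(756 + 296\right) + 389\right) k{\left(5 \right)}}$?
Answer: $- \frac{720}{1441} \approx -0.49965$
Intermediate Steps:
$L = -1$ ($L = 4 - 5 = -1$)
$N{\left(F \right)} = - 6 F$ ($N{\left(F \right)} = 2 F \left(-3\right) = - 6 F$)
$k{\left(C \right)} = - \frac{1}{C}$
$\frac{1 N{\left(-24 \right)}}{\left(\left(756 + 296\right) + 389\right) k{\left(5 \right)}} = \frac{1 \left(\left(-6\right) \left(-24\right)\right)}{\left(\left(756 + 296\right) + 389\right) \left(- \frac{1}{5}\right)} = \frac{1 \cdot 144}{\left(1052 + 389\right) \left(\left(-1\right) \frac{1}{5}\right)} = \frac{144}{1441 \left(- \frac{1}{5}\right)} = \frac{144}{- \frac{1441}{5}} = 144 \left(- \frac{5}{1441}\right) = - \frac{720}{1441}$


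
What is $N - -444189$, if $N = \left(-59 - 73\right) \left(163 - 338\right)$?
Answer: $467289$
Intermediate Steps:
$N = 23100$ ($N = \left(-59 - 73\right) \left(-175\right) = \left(-132\right) \left(-175\right) = 23100$)
$N - -444189 = 23100 - -444189 = 23100 + 444189 = 467289$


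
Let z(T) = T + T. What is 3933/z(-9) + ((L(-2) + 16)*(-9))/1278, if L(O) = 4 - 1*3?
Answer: -15522/71 ≈ -218.62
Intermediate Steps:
z(T) = 2*T
L(O) = 1 (L(O) = 4 - 3 = 1)
3933/z(-9) + ((L(-2) + 16)*(-9))/1278 = 3933/((2*(-9))) + ((1 + 16)*(-9))/1278 = 3933/(-18) + (17*(-9))*(1/1278) = 3933*(-1/18) - 153*1/1278 = -437/2 - 17/142 = -15522/71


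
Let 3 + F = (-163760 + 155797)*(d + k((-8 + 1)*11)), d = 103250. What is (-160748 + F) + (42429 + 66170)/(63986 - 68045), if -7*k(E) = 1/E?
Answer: -163556132844089/198891 ≈ -8.2234e+8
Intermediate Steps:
k(E) = -1/(7*E)
F = -443154894830/539 (F = -3 + (-163760 + 155797)*(103250 - 1/(11*(-8 + 1))/7) = -3 - 7963*(103250 - 1/(7*((-7*11)))) = -3 - 7963*(103250 - ⅐/(-77)) = -3 - 7963*(103250 - ⅐*(-1/77)) = -3 - 7963*(103250 + 1/539) = -3 - 7963*55651751/539 = -3 - 443154893213/539 = -443154894830/539 ≈ -8.2218e+8)
(-160748 + F) + (42429 + 66170)/(63986 - 68045) = (-160748 - 443154894830/539) + (42429 + 66170)/(63986 - 68045) = -443241538002/539 + 108599/(-4059) = -443241538002/539 + 108599*(-1/4059) = -443241538002/539 - 108599/4059 = -163556132844089/198891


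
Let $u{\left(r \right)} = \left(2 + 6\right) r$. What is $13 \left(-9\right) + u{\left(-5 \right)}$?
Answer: $-157$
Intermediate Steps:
$u{\left(r \right)} = 8 r$
$13 \left(-9\right) + u{\left(-5 \right)} = 13 \left(-9\right) + 8 \left(-5\right) = -117 - 40 = -157$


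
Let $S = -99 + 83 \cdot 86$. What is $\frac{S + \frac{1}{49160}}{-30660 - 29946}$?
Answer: $- \frac{115345747}{993130320} \approx -0.11614$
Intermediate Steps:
$S = 7039$ ($S = -99 + 7138 = 7039$)
$\frac{S + \frac{1}{49160}}{-30660 - 29946} = \frac{7039 + \frac{1}{49160}}{-30660 - 29946} = \frac{7039 + \frac{1}{49160}}{-60606} = \frac{346037241}{49160} \left(- \frac{1}{60606}\right) = - \frac{115345747}{993130320}$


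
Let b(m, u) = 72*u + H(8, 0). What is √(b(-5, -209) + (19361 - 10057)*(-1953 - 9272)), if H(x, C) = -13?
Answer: 3*I*√11605829 ≈ 10220.0*I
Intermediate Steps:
b(m, u) = -13 + 72*u (b(m, u) = 72*u - 13 = -13 + 72*u)
√(b(-5, -209) + (19361 - 10057)*(-1953 - 9272)) = √((-13 + 72*(-209)) + (19361 - 10057)*(-1953 - 9272)) = √((-13 - 15048) + 9304*(-11225)) = √(-15061 - 104437400) = √(-104452461) = 3*I*√11605829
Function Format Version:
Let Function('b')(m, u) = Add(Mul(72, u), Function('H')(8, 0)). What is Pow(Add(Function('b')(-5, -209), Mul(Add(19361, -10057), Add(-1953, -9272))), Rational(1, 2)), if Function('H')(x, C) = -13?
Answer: Mul(3, I, Pow(11605829, Rational(1, 2))) ≈ Mul(10220., I)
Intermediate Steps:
Function('b')(m, u) = Add(-13, Mul(72, u)) (Function('b')(m, u) = Add(Mul(72, u), -13) = Add(-13, Mul(72, u)))
Pow(Add(Function('b')(-5, -209), Mul(Add(19361, -10057), Add(-1953, -9272))), Rational(1, 2)) = Pow(Add(Add(-13, Mul(72, -209)), Mul(Add(19361, -10057), Add(-1953, -9272))), Rational(1, 2)) = Pow(Add(Add(-13, -15048), Mul(9304, -11225)), Rational(1, 2)) = Pow(Add(-15061, -104437400), Rational(1, 2)) = Pow(-104452461, Rational(1, 2)) = Mul(3, I, Pow(11605829, Rational(1, 2)))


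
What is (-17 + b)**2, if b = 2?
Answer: 225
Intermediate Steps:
(-17 + b)**2 = (-17 + 2)**2 = (-15)**2 = 225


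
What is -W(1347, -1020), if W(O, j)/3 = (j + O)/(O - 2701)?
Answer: 981/1354 ≈ 0.72452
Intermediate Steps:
W(O, j) = 3*(O + j)/(-2701 + O) (W(O, j) = 3*((j + O)/(O - 2701)) = 3*((O + j)/(-2701 + O)) = 3*(O + j)/(-2701 + O))
-W(1347, -1020) = -3*(1347 - 1020)/(-2701 + 1347) = -3*327/(-1354) = -3*(-1)*327/1354 = -1*(-981/1354) = 981/1354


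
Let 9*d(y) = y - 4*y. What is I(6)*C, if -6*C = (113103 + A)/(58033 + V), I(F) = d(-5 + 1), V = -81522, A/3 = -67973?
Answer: -60544/70467 ≈ -0.85918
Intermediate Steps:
A = -203919 (A = 3*(-67973) = -203919)
d(y) = -y/3 (d(y) = (y - 4*y)/9 = (-3*y)/9 = -y/3)
I(F) = 4/3 (I(F) = -(-5 + 1)/3 = -⅓*(-4) = 4/3)
C = -15136/23489 (C = -(113103 - 203919)/(6*(58033 - 81522)) = -(-15136)/(-23489) = -(-15136)*(-1)/23489 = -⅙*90816/23489 = -15136/23489 ≈ -0.64439)
I(6)*C = (4/3)*(-15136/23489) = -60544/70467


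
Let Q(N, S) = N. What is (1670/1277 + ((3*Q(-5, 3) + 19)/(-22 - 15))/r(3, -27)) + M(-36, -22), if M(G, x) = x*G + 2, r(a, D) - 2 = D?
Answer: 939442508/1181225 ≈ 795.31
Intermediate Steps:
r(a, D) = 2 + D
M(G, x) = 2 + G*x (M(G, x) = G*x + 2 = 2 + G*x)
(1670/1277 + ((3*Q(-5, 3) + 19)/(-22 - 15))/r(3, -27)) + M(-36, -22) = (1670/1277 + ((3*(-5) + 19)/(-22 - 15))/(2 - 27)) + (2 - 36*(-22)) = (1670*(1/1277) + ((-15 + 19)/(-37))/(-25)) + (2 + 792) = (1670/1277 - 1/37*4*(-1/25)) + 794 = (1670/1277 - 4/37*(-1/25)) + 794 = (1670/1277 + 4/925) + 794 = 1549858/1181225 + 794 = 939442508/1181225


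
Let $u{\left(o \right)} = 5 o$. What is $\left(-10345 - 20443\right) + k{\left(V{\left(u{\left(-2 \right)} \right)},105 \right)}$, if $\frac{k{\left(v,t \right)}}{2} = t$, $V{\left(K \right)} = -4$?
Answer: $-30578$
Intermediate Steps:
$k{\left(v,t \right)} = 2 t$
$\left(-10345 - 20443\right) + k{\left(V{\left(u{\left(-2 \right)} \right)},105 \right)} = \left(-10345 - 20443\right) + 2 \cdot 105 = -30788 + 210 = -30578$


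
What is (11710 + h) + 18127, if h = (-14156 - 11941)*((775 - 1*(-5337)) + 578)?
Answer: -174559093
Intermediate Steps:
h = -174588930 (h = -26097*((775 + 5337) + 578) = -26097*(6112 + 578) = -26097*6690 = -174588930)
(11710 + h) + 18127 = (11710 - 174588930) + 18127 = -174577220 + 18127 = -174559093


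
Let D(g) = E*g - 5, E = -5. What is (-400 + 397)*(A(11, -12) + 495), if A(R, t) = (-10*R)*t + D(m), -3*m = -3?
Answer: -5415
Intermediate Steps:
m = 1 (m = -⅓*(-3) = 1)
D(g) = -5 - 5*g (D(g) = -5*g - 5 = -5 - 5*g)
A(R, t) = -10 - 10*R*t (A(R, t) = (-10*R)*t + (-5 - 5*1) = -10*R*t + (-5 - 5) = -10*R*t - 10 = -10 - 10*R*t)
(-400 + 397)*(A(11, -12) + 495) = (-400 + 397)*((-10 - 10*11*(-12)) + 495) = -3*((-10 + 1320) + 495) = -3*(1310 + 495) = -3*1805 = -5415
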